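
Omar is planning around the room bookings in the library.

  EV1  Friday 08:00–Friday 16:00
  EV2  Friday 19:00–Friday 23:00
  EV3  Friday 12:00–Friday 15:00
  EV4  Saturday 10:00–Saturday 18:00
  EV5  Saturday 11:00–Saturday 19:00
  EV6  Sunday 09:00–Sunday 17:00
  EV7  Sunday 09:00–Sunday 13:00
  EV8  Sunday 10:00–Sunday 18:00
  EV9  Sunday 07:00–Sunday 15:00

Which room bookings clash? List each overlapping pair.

EV1 & EV3, EV4 & EV5, EV6 & EV7, EV6 & EV8, EV6 & EV9, EV7 & EV8, EV7 & EV9, EV8 & EV9

Sorted by start: EV1, EV3, EV2, EV4, EV5, EV9, EV6, EV7, EV8.
EV3 starts before EV1 ends → EV1 and EV3 overlap.
EV2 starts after EV1 ends, so nothing later overlaps EV1 either.
EV2 starts after EV3 ends, so nothing later overlaps EV3 either.
EV4 starts after EV2 ends, so nothing later overlaps EV2 either.
EV5 starts before EV4 ends → EV4 and EV5 overlap.
EV9 starts after EV4 ends, so nothing later overlaps EV4 either.
EV9 starts after EV5 ends, so nothing later overlaps EV5 either.
EV6 starts before EV9 ends → EV9 and EV6 overlap.
EV7 starts before EV9 ends → EV9 and EV7 overlap.
EV8 starts before EV9 ends → EV9 and EV8 overlap.
EV7 starts before EV6 ends → EV6 and EV7 overlap.
EV8 starts before EV6 ends → EV6 and EV8 overlap.
EV8 starts before EV7 ends → EV7 and EV8 overlap.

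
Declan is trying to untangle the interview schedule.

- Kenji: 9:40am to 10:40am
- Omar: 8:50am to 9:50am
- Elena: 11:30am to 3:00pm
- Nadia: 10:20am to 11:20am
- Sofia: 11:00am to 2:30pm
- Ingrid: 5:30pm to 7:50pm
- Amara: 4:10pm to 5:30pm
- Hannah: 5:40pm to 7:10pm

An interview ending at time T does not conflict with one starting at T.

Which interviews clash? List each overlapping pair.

Elena & Sofia, Hannah & Ingrid, Kenji & Nadia, Kenji & Omar, Nadia & Sofia

Sorted by start: Omar, Kenji, Nadia, Sofia, Elena, Amara, Ingrid, Hannah.
Kenji starts before Omar ends → Omar and Kenji overlap.
Nadia starts after Omar ends, so Omar has no further overlaps.
Nadia starts before Kenji ends → Kenji and Nadia overlap.
Sofia starts after Kenji ends, so Kenji has no further overlaps.
Sofia starts before Nadia ends → Nadia and Sofia overlap.
Elena starts after Nadia ends, so Nadia has no further overlaps.
Elena starts before Sofia ends → Sofia and Elena overlap.
Amara starts after Sofia ends, so Sofia has no further overlaps.
Amara starts after Elena ends, so Elena has no further overlaps.
Ingrid starts exactly when Amara ends (back-to-back, no overlap), so Amara has no further overlaps.
Hannah starts before Ingrid ends → Ingrid and Hannah overlap.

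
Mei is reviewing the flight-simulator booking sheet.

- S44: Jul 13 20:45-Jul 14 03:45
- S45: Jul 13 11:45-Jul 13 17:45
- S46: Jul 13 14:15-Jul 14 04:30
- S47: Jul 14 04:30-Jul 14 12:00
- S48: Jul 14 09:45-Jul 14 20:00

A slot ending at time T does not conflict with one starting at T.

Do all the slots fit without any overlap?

Sorted by start: S45, S46, S44, S47, S48.
S46 starts before S45 ends → S45 and S46 overlap.
That's a conflict, so the schedule is not conflict-free.

No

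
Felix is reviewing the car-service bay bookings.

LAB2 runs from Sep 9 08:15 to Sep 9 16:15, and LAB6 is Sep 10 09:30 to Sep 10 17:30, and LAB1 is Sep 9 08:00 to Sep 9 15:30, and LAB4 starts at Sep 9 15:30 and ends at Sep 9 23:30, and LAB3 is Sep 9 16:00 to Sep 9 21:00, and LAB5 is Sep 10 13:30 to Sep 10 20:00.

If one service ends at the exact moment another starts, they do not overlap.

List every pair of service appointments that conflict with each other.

Sorted by start: LAB1, LAB2, LAB4, LAB3, LAB6, LAB5.
LAB2 starts before LAB1 ends → LAB1 and LAB2 overlap.
LAB4 starts exactly when LAB1 ends (back-to-back, no overlap); LAB1 is clear from here.
LAB4 starts before LAB2 ends → LAB2 and LAB4 overlap.
LAB3 starts before LAB2 ends → LAB2 and LAB3 overlap.
LAB6 starts after LAB2 ends; LAB2 is clear from here.
LAB3 starts before LAB4 ends → LAB4 and LAB3 overlap.
LAB6 starts after LAB4 ends; LAB4 is clear from here.
LAB6 starts after LAB3 ends; LAB3 is clear from here.
LAB5 starts before LAB6 ends → LAB6 and LAB5 overlap.

LAB1 & LAB2, LAB2 & LAB3, LAB2 & LAB4, LAB3 & LAB4, LAB5 & LAB6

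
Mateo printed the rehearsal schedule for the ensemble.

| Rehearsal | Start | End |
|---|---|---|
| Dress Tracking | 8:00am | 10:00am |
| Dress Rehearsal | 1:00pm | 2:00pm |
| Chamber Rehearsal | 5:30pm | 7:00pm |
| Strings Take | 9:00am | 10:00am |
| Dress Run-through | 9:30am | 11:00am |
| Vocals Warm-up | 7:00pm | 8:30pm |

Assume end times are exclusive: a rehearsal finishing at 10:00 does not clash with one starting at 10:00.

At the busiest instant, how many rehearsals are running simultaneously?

Sweep the timeline, counting +1 at each start and −1 at each end (ends before starts at a tie):
8:00am start Dress Tracking → 1
9:00am start Strings Take → 2
9:30am start Dress Run-through → 3
10:00am end Dress Tracking → 2
10:00am end Strings Take → 1
11:00am end Dress Run-through → 0
1:00pm start Dress Rehearsal → 1
2:00pm end Dress Rehearsal → 0
5:30pm start Chamber Rehearsal → 1
7:00pm end Chamber Rehearsal → 0
7:00pm start Vocals Warm-up → 1
8:30pm end Vocals Warm-up → 0
Peak is 3, at 9:30am (Dress Run-through, Dress Tracking, Strings Take).

3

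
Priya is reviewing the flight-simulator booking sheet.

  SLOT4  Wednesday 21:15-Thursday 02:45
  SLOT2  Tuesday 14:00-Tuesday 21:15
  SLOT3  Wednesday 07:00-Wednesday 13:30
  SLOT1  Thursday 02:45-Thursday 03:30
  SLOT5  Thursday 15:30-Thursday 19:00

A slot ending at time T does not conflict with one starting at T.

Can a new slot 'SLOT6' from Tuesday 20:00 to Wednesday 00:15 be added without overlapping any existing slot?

No — it overlaps SLOT2

SLOT2: starts Tuesday 14:00 before SLOT6 ends Wednesday 00:15, and ends Tuesday 21:15 after SLOT6 starts Tuesday 20:00 → overlap.
SLOT3: starts Wednesday 07:00 at or after SLOT6 ends Wednesday 00:15 → clear.
SLOT4: starts Wednesday 21:15 at or after SLOT6 ends Wednesday 00:15 → clear.
SLOT1: starts Thursday 02:45 at or after SLOT6 ends Wednesday 00:15 → clear.
SLOT5: starts Thursday 15:30 at or after SLOT6 ends Wednesday 00:15 → clear.
SLOT6 overlaps SLOT2.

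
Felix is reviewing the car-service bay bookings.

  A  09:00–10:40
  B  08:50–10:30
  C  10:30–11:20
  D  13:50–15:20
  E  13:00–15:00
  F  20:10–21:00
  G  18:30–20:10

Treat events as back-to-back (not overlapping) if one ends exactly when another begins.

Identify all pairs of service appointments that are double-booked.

A & B, A & C, D & E

Sorted by start: B, A, C, E, D, G, F.
A starts before B ends → B and A overlap.
C starts exactly when B ends (back-to-back, no overlap) — done with B.
C starts before A ends → A and C overlap.
E starts after A ends — done with A.
E starts after C ends — done with C.
D starts before E ends → E and D overlap.
G starts after E ends — done with E.
G starts after D ends — done with D.
F starts exactly when G ends (back-to-back, no overlap).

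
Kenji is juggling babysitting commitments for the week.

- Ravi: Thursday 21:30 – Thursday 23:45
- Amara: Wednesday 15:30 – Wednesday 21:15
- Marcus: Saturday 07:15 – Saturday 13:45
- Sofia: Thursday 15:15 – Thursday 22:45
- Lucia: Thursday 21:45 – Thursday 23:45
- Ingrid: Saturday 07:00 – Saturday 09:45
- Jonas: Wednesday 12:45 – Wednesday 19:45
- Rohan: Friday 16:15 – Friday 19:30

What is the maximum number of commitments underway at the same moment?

Sort all start/end points and keep a running count:
Wednesday 12:45 start Jonas → 1
Wednesday 15:30 start Amara → 2
Wednesday 19:45 end Jonas → 1
Wednesday 21:15 end Amara → 0
Thursday 15:15 start Sofia → 1
Thursday 21:30 start Ravi → 2
Thursday 21:45 start Lucia → 3
Thursday 22:45 end Sofia → 2
Thursday 23:45 end Lucia → 1
Thursday 23:45 end Ravi → 0
Friday 16:15 start Rohan → 1
Friday 19:30 end Rohan → 0
Saturday 07:00 start Ingrid → 1
Saturday 07:15 start Marcus → 2
Saturday 09:45 end Ingrid → 1
Saturday 13:45 end Marcus → 0
Peak is 3, at Thursday 21:45 (Lucia, Ravi, Sofia).

3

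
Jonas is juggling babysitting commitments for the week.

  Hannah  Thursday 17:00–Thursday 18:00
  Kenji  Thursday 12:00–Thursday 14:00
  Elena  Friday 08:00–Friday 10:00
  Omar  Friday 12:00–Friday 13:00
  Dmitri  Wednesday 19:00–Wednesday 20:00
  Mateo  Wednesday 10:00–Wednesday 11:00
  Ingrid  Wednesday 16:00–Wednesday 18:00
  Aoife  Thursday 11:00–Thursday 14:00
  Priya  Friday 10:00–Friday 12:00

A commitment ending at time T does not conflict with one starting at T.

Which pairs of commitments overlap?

Sorted by start: Mateo, Ingrid, Dmitri, Aoife, Kenji, Hannah, Elena, Priya, Omar.
Ingrid starts after Mateo ends, so nothing later overlaps Mateo either.
Dmitri starts after Ingrid ends, so nothing later overlaps Ingrid either.
Aoife starts after Dmitri ends, so nothing later overlaps Dmitri either.
Kenji starts before Aoife ends → Aoife and Kenji overlap.
Hannah starts after Aoife ends, so nothing later overlaps Aoife either.
Hannah starts after Kenji ends, so nothing later overlaps Kenji either.
Elena starts after Hannah ends, so nothing later overlaps Hannah either.
Priya starts exactly when Elena ends (back-to-back, no overlap), so nothing later overlaps Elena either.
Omar starts exactly when Priya ends (back-to-back, no overlap).

Aoife & Kenji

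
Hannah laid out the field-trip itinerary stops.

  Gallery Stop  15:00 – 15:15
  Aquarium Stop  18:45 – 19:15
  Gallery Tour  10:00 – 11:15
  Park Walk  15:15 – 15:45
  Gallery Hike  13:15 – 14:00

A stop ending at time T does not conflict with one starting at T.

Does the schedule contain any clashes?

No

Check each pair: they overlap iff neither finishes before the other starts.
Sorted by start: Gallery Tour, Gallery Hike, Gallery Stop, Park Walk, Aquarium Stop.
Gallery Hike starts after Gallery Tour ends; Gallery Tour is clear from here.
Gallery Stop starts after Gallery Hike ends; Gallery Hike is clear from here.
Park Walk starts exactly when Gallery Stop ends (back-to-back, no overlap); Gallery Stop is clear from here.
Aquarium Stop starts after Park Walk ends.
Every pair is clear; the schedule has no overlaps.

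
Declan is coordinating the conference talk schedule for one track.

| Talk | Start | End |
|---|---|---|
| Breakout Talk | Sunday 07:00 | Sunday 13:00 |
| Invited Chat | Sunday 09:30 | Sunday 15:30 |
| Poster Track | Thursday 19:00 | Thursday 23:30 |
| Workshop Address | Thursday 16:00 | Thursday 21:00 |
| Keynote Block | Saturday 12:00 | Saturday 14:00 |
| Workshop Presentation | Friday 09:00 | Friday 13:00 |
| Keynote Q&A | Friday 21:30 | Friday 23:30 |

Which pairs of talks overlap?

Two intervals overlap when each starts before the other ends.
Sorted by start: Workshop Address, Poster Track, Workshop Presentation, Keynote Q&A, Keynote Block, Breakout Talk, Invited Chat.
Poster Track starts before Workshop Address ends → Workshop Address and Poster Track overlap.
Workshop Presentation starts after Workshop Address ends; Workshop Address is clear from here.
Workshop Presentation starts after Poster Track ends; Poster Track is clear from here.
Keynote Q&A starts after Workshop Presentation ends; Workshop Presentation is clear from here.
Keynote Block starts after Keynote Q&A ends; Keynote Q&A is clear from here.
Breakout Talk starts after Keynote Block ends; Keynote Block is clear from here.
Invited Chat starts before Breakout Talk ends → Breakout Talk and Invited Chat overlap.

Breakout Talk & Invited Chat, Poster Track & Workshop Address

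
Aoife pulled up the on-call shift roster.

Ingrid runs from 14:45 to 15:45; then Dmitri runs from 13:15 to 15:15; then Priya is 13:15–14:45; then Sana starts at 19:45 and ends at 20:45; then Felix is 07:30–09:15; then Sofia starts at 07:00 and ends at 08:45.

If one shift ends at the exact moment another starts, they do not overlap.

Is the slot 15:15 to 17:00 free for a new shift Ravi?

No — it overlaps Ingrid

Sofia: ends 08:45 at or before Ravi starts 15:15 → clear.
Felix: ends 09:15 at or before Ravi starts 15:15 → clear.
Priya: ends 14:45 at or before Ravi starts 15:15 → clear.
Dmitri: ends 15:15 at or before Ravi starts 15:15 → clear.
Ingrid: starts 14:45 before Ravi ends 17:00, and ends 15:45 after Ravi starts 15:15 → overlap.
Sana: starts 19:45 at or after Ravi ends 17:00 → clear.
Ravi overlaps Ingrid.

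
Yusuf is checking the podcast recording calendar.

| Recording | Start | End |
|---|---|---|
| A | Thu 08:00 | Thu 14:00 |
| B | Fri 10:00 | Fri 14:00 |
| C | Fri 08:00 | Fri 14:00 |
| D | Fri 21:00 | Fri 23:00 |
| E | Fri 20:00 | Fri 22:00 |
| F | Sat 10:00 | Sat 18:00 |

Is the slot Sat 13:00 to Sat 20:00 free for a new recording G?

A: ends Thu 14:00 at or before G starts Sat 13:00 → clear.
C: ends Fri 14:00 at or before G starts Sat 13:00 → clear.
B: ends Fri 14:00 at or before G starts Sat 13:00 → clear.
E: ends Fri 22:00 at or before G starts Sat 13:00 → clear.
D: ends Fri 23:00 at or before G starts Sat 13:00 → clear.
F: starts Sat 10:00 before G ends Sat 20:00, and ends Sat 18:00 after G starts Sat 13:00 → overlap.
G overlaps F.

No — it overlaps F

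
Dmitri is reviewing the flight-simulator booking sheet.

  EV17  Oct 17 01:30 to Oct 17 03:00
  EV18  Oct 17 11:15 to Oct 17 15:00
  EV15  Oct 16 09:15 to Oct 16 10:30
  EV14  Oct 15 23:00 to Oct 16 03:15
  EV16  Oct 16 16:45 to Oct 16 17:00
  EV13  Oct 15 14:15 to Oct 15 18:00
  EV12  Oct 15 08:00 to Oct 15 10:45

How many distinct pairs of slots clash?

0

Sorted by start: EV12, EV13, EV14, EV15, EV16, EV17, EV18.
EV13 starts after EV12 ends; EV12 is clear from here.
EV14 starts after EV13 ends; EV13 is clear from here.
EV15 starts after EV14 ends; EV14 is clear from here.
EV16 starts after EV15 ends; EV15 is clear from here.
EV17 starts after EV16 ends; EV16 is clear from here.
EV18 starts after EV17 ends.
No pair overlaps.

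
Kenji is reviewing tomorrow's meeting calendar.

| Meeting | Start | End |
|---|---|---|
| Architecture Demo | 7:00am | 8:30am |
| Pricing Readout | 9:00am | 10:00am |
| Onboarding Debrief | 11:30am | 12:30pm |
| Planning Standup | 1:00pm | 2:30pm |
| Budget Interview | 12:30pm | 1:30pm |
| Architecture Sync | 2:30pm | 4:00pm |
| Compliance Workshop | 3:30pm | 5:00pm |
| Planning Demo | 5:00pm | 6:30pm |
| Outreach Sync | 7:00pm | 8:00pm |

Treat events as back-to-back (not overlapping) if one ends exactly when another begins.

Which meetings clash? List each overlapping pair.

Architecture Sync & Compliance Workshop, Budget Interview & Planning Standup

Sorted by start: Architecture Demo, Pricing Readout, Onboarding Debrief, Budget Interview, Planning Standup, Architecture Sync, Compliance Workshop, Planning Demo, Outreach Sync.
Pricing Readout starts after Architecture Demo ends, so nothing later overlaps Architecture Demo either.
Onboarding Debrief starts after Pricing Readout ends, so nothing later overlaps Pricing Readout either.
Budget Interview starts exactly when Onboarding Debrief ends (back-to-back, no overlap), so nothing later overlaps Onboarding Debrief either.
Planning Standup starts before Budget Interview ends → Budget Interview and Planning Standup overlap.
Architecture Sync starts after Budget Interview ends, so nothing later overlaps Budget Interview either.
Architecture Sync starts exactly when Planning Standup ends (back-to-back, no overlap), so nothing later overlaps Planning Standup either.
Compliance Workshop starts before Architecture Sync ends → Architecture Sync and Compliance Workshop overlap.
Planning Demo starts after Architecture Sync ends, so nothing later overlaps Architecture Sync either.
Planning Demo starts exactly when Compliance Workshop ends (back-to-back, no overlap), so nothing later overlaps Compliance Workshop either.
Outreach Sync starts after Planning Demo ends.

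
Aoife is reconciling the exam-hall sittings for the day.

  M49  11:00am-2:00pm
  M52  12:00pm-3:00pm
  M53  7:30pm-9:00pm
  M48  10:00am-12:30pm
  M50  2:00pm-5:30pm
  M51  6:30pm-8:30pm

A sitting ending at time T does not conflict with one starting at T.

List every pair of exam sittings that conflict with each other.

Sorted by start: M48, M49, M52, M50, M51, M53.
M49 starts before M48 ends → M48 and M49 overlap.
M52 starts before M48 ends → M48 and M52 overlap.
M50 starts after M48 ends, so M48 has no further overlaps.
M52 starts before M49 ends → M49 and M52 overlap.
M50 starts exactly when M49 ends (back-to-back, no overlap), so M49 has no further overlaps.
M50 starts before M52 ends → M52 and M50 overlap.
M51 starts after M52 ends, so M52 has no further overlaps.
M51 starts after M50 ends, so M50 has no further overlaps.
M53 starts before M51 ends → M51 and M53 overlap.

M48 & M49, M48 & M52, M49 & M52, M50 & M52, M51 & M53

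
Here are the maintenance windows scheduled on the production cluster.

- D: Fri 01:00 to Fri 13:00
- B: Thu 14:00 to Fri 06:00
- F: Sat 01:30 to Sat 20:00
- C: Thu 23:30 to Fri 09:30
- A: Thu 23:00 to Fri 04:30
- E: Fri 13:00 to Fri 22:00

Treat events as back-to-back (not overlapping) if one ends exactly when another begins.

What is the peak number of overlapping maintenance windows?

Sweep the timeline, counting +1 at each start and −1 at each end (ends before starts at a tie):
Thu 14:00 start B → 1
Thu 23:00 start A → 2
Thu 23:30 start C → 3
Fri 01:00 start D → 4
Fri 04:30 end A → 3
Fri 06:00 end B → 2
Fri 09:30 end C → 1
Fri 13:00 end D → 0
Fri 13:00 start E → 1
Fri 22:00 end E → 0
Sat 01:30 start F → 1
Sat 20:00 end F → 0
Peak is 4, at Fri 01:00 (A, B, C, D).

4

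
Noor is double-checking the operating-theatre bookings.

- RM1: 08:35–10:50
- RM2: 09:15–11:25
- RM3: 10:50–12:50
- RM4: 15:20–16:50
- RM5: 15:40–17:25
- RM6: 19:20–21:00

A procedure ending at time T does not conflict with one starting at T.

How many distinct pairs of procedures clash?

Sorted by start: RM1, RM2, RM3, RM4, RM5, RM6.
RM2 starts before RM1 ends → RM1 and RM2 overlap.
RM3 starts exactly when RM1 ends (back-to-back, no overlap) — done with RM1.
RM3 starts before RM2 ends → RM2 and RM3 overlap.
RM4 starts after RM2 ends — done with RM2.
RM4 starts after RM3 ends — done with RM3.
RM5 starts before RM4 ends → RM4 and RM5 overlap.
RM6 starts after RM4 ends.
RM6 starts after RM5 ends.
Overlapping pairs: RM1 & RM2, RM2 & RM3, RM4 & RM5 — 3 in total.

3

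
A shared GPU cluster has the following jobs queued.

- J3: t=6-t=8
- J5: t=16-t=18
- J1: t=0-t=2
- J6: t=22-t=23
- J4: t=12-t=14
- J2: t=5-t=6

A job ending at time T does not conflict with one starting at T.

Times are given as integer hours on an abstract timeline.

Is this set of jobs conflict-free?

Two intervals overlap when each starts before the other ends.
Sorted by start: J1, J2, J3, J4, J5, J6.
J2 starts after J1 ends, so nothing later overlaps J1 either.
J3 starts exactly when J2 ends (back-to-back, no overlap), so nothing later overlaps J2 either.
J4 starts after J3 ends, so nothing later overlaps J3 either.
J5 starts after J4 ends, so nothing later overlaps J4 either.
J6 starts after J5 ends.
Every pair is clear; the schedule has no overlaps.

Yes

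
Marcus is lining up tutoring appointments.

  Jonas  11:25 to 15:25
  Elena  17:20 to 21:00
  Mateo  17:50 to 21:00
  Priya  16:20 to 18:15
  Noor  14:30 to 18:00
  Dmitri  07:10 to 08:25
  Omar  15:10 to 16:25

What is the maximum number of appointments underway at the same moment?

4

Walk through starts and ends in time order (an end at T is processed before a start at T):
07:10 start Dmitri → 1
08:25 end Dmitri → 0
11:25 start Jonas → 1
14:30 start Noor → 2
15:10 start Omar → 3
15:25 end Jonas → 2
16:20 start Priya → 3
16:25 end Omar → 2
17:20 start Elena → 3
17:50 start Mateo → 4
18:00 end Noor → 3
18:15 end Priya → 2
21:00 end Elena → 1
21:00 end Mateo → 0
Peak is 4, at 17:50 (Elena, Mateo, Noor, Priya).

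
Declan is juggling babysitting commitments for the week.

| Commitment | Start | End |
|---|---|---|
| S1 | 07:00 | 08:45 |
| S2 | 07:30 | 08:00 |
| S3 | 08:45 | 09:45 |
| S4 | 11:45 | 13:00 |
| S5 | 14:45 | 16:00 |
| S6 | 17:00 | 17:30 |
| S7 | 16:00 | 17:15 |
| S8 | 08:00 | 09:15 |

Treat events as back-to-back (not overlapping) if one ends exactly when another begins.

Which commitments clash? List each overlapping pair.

S1 & S2, S1 & S8, S3 & S8, S6 & S7

Two intervals overlap when each starts before the other ends.
Sorted by start: S1, S2, S8, S3, S4, S5, S7, S6.
S2 starts before S1 ends → S1 and S2 overlap.
S8 starts before S1 ends → S1 and S8 overlap.
S3 starts exactly when S1 ends (back-to-back, no overlap); S1 is clear from here.
S8 starts exactly when S2 ends (back-to-back, no overlap); S2 is clear from here.
S3 starts before S8 ends → S8 and S3 overlap.
S4 starts after S8 ends; S8 is clear from here.
S4 starts after S3 ends; S3 is clear from here.
S5 starts after S4 ends; S4 is clear from here.
S7 starts exactly when S5 ends (back-to-back, no overlap); S5 is clear from here.
S6 starts before S7 ends → S7 and S6 overlap.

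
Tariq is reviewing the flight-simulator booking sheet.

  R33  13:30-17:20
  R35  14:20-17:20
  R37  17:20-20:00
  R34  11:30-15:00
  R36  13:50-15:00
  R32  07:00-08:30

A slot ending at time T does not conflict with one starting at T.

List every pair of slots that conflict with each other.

R33 & R34, R33 & R35, R33 & R36, R34 & R35, R34 & R36, R35 & R36

Sorted by start: R32, R34, R33, R36, R35, R37.
R34 starts after R32 ends — done with R32.
R33 starts before R34 ends → R34 and R33 overlap.
R36 starts before R34 ends → R34 and R36 overlap.
R35 starts before R34 ends → R34 and R35 overlap.
R37 starts after R34 ends.
R36 starts before R33 ends → R33 and R36 overlap.
R35 starts before R33 ends → R33 and R35 overlap.
R37 starts exactly when R33 ends (back-to-back, no overlap).
R35 starts before R36 ends → R36 and R35 overlap.
R37 starts after R36 ends.
R37 starts exactly when R35 ends (back-to-back, no overlap).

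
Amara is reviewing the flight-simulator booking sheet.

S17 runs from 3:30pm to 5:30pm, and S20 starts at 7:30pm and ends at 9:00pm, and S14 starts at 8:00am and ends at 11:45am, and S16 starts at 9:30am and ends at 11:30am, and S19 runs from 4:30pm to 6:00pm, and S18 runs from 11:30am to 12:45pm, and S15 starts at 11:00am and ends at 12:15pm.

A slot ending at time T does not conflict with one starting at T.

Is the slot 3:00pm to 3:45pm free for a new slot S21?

No — it overlaps S17

S14: ends 11:45am at or before S21 starts 3:00pm → clear.
S16: ends 11:30am at or before S21 starts 3:00pm → clear.
S15: ends 12:15pm at or before S21 starts 3:00pm → clear.
S18: ends 12:45pm at or before S21 starts 3:00pm → clear.
S17: starts 3:30pm before S21 ends 3:45pm, and ends 5:30pm after S21 starts 3:00pm → overlap.
S19: starts 4:30pm at or after S21 ends 3:45pm → clear.
S20: starts 7:30pm at or after S21 ends 3:45pm → clear.
S21 overlaps S17.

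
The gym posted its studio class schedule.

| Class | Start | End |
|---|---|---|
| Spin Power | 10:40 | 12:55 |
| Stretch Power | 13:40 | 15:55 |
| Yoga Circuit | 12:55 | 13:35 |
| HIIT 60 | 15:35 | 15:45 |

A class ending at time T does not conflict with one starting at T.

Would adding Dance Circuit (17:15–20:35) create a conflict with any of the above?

No — it doesn't clash with anything

Spin Power: ends 12:55 at or before Dance Circuit starts 17:15 → clear.
Yoga Circuit: ends 13:35 at or before Dance Circuit starts 17:15 → clear.
Stretch Power: ends 15:55 at or before Dance Circuit starts 17:15 → clear.
HIIT 60: ends 15:45 at or before Dance Circuit starts 17:15 → clear.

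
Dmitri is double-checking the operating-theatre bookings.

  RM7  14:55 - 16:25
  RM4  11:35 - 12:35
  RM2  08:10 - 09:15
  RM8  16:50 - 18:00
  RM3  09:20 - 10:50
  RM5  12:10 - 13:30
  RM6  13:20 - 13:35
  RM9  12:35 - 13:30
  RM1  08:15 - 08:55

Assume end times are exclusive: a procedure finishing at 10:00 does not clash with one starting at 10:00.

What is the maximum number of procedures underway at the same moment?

Sort all start/end points and keep a running count:
08:10 start RM2 → 1
08:15 start RM1 → 2
08:55 end RM1 → 1
09:15 end RM2 → 0
09:20 start RM3 → 1
10:50 end RM3 → 0
11:35 start RM4 → 1
12:10 start RM5 → 2
12:35 end RM4 → 1
12:35 start RM9 → 2
13:20 start RM6 → 3
13:30 end RM5 → 2
13:30 end RM9 → 1
13:35 end RM6 → 0
14:55 start RM7 → 1
16:25 end RM7 → 0
16:50 start RM8 → 1
18:00 end RM8 → 0
Peak is 3, at 13:20 (RM5, RM6, RM9).

3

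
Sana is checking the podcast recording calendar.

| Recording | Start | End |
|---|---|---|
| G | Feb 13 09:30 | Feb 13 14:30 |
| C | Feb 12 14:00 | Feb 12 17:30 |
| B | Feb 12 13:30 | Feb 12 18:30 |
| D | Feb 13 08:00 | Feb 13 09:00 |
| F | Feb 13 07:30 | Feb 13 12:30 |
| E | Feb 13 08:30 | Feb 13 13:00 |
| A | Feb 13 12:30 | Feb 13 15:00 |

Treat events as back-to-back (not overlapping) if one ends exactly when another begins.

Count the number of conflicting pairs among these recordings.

8

Two intervals overlap when each starts before the other ends.
Sorted by start: B, C, F, D, E, G, A.
C starts before B ends → B and C overlap.
F starts after B ends; B is clear from here.
F starts after C ends; C is clear from here.
D starts before F ends → F and D overlap.
E starts before F ends → F and E overlap.
G starts before F ends → F and G overlap.
A starts exactly when F ends (back-to-back, no overlap).
E starts before D ends → D and E overlap.
G starts after D ends; D is clear from here.
G starts before E ends → E and G overlap.
A starts before E ends → E and A overlap.
A starts before G ends → G and A overlap.
Overlapping pairs: A & E, A & G, B & C, D & E, D & F, E & F, E & G, F & G — 8 in total.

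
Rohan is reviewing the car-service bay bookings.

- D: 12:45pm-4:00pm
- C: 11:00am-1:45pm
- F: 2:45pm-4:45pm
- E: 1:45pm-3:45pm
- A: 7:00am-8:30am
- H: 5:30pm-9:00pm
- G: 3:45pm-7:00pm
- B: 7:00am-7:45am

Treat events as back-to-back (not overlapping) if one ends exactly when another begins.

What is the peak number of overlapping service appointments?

3

Sweep the timeline, counting +1 at each start and −1 at each end (ends before starts at a tie):
7:00am start A → 1
7:00am start B → 2
7:45am end B → 1
8:30am end A → 0
11:00am start C → 1
12:45pm start D → 2
1:45pm end C → 1
1:45pm start E → 2
2:45pm start F → 3
3:45pm end E → 2
3:45pm start G → 3
4:00pm end D → 2
4:45pm end F → 1
5:30pm start H → 2
7:00pm end G → 1
9:00pm end H → 0
Peak is 3, at 2:45pm (D, E, F).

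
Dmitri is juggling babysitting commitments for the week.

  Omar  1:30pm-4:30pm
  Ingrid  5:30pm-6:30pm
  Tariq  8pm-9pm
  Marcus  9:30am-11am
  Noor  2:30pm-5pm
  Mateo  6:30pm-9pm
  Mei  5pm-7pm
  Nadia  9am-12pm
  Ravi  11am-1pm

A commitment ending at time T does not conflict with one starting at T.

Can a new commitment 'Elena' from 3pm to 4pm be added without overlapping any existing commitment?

No — it overlaps Noor, Omar

Nadia: ends 12pm at or before Elena starts 3pm → clear.
Marcus: ends 11am at or before Elena starts 3pm → clear.
Ravi: ends 1pm at or before Elena starts 3pm → clear.
Omar: starts 1:30pm before Elena ends 4pm, and ends 4:30pm after Elena starts 3pm → overlap.
Noor: starts 2:30pm before Elena ends 4pm, and ends 5pm after Elena starts 3pm → overlap.
Mei: starts 5pm at or after Elena ends 4pm → clear.
Ingrid: starts 5:30pm at or after Elena ends 4pm → clear.
Mateo: starts 6:30pm at or after Elena ends 4pm → clear.
Tariq: starts 8pm at or after Elena ends 4pm → clear.
Elena overlaps Omar, Noor.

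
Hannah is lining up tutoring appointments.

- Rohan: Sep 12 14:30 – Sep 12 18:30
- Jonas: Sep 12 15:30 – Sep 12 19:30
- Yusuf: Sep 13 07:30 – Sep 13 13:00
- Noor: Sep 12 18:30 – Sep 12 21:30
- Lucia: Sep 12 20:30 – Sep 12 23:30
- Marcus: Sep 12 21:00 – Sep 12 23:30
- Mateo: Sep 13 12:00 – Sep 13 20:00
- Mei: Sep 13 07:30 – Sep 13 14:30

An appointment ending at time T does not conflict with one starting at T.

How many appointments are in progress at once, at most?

Sort all start/end points and keep a running count:
Sep 12 14:30 start Rohan → 1
Sep 12 15:30 start Jonas → 2
Sep 12 18:30 end Rohan → 1
Sep 12 18:30 start Noor → 2
Sep 12 19:30 end Jonas → 1
Sep 12 20:30 start Lucia → 2
Sep 12 21:00 start Marcus → 3
Sep 12 21:30 end Noor → 2
Sep 12 23:30 end Lucia → 1
Sep 12 23:30 end Marcus → 0
Sep 13 07:30 start Mei → 1
Sep 13 07:30 start Yusuf → 2
Sep 13 12:00 start Mateo → 3
Sep 13 13:00 end Yusuf → 2
Sep 13 14:30 end Mei → 1
Sep 13 20:00 end Mateo → 0
Peak is 3, at Sep 12 21:00 (Lucia, Marcus, Noor).

3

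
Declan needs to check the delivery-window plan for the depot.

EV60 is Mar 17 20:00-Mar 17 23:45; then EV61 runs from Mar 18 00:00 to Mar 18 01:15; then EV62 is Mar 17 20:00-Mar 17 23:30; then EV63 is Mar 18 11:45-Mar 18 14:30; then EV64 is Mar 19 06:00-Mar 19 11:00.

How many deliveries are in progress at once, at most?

2

Walk through starts and ends in time order (an end at T is processed before a start at T):
Mar 17 20:00 start EV60 → 1
Mar 17 20:00 start EV62 → 2
Mar 17 23:30 end EV62 → 1
Mar 17 23:45 end EV60 → 0
Mar 18 00:00 start EV61 → 1
Mar 18 01:15 end EV61 → 0
Mar 18 11:45 start EV63 → 1
Mar 18 14:30 end EV63 → 0
Mar 19 06:00 start EV64 → 1
Mar 19 11:00 end EV64 → 0
Peak is 2, at Mar 17 20:00 (EV60, EV62).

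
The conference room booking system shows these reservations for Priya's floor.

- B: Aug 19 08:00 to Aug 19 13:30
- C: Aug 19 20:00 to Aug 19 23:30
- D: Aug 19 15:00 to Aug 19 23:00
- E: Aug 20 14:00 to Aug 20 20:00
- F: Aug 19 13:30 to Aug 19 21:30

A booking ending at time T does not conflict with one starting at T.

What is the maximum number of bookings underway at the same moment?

Walk through starts and ends in time order (an end at T is processed before a start at T):
Aug 19 08:00 start B → 1
Aug 19 13:30 end B → 0
Aug 19 13:30 start F → 1
Aug 19 15:00 start D → 2
Aug 19 20:00 start C → 3
Aug 19 21:30 end F → 2
Aug 19 23:00 end D → 1
Aug 19 23:30 end C → 0
Aug 20 14:00 start E → 1
Aug 20 20:00 end E → 0
Peak is 3, at Aug 19 20:00 (C, D, F).

3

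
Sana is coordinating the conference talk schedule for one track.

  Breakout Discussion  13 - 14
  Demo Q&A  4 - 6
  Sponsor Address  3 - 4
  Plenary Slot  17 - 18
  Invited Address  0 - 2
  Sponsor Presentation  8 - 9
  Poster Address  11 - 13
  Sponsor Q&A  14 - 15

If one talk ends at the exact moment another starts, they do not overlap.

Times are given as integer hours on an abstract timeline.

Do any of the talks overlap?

Sorted by start: Invited Address, Sponsor Address, Demo Q&A, Sponsor Presentation, Poster Address, Breakout Discussion, Sponsor Q&A, Plenary Slot.
Sponsor Address starts after Invited Address ends, so Invited Address has no further overlaps.
Demo Q&A starts exactly when Sponsor Address ends (back-to-back, no overlap), so Sponsor Address has no further overlaps.
Sponsor Presentation starts after Demo Q&A ends, so Demo Q&A has no further overlaps.
Poster Address starts after Sponsor Presentation ends, so Sponsor Presentation has no further overlaps.
Breakout Discussion starts exactly when Poster Address ends (back-to-back, no overlap), so Poster Address has no further overlaps.
Sponsor Q&A starts exactly when Breakout Discussion ends (back-to-back, no overlap), so Breakout Discussion has no further overlaps.
Plenary Slot starts after Sponsor Q&A ends.
Every pair is clear; the schedule has no overlaps.

No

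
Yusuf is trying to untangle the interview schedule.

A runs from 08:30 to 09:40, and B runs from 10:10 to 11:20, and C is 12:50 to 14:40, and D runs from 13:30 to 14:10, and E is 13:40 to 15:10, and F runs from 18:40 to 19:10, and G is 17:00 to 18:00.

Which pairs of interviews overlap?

C & D, C & E, D & E

Sorted by start: A, B, C, D, E, G, F.
B starts after A ends, so A has no further overlaps.
C starts after B ends, so B has no further overlaps.
D starts before C ends → C and D overlap.
E starts before C ends → C and E overlap.
G starts after C ends, so C has no further overlaps.
E starts before D ends → D and E overlap.
G starts after D ends, so D has no further overlaps.
G starts after E ends, so E has no further overlaps.
F starts after G ends.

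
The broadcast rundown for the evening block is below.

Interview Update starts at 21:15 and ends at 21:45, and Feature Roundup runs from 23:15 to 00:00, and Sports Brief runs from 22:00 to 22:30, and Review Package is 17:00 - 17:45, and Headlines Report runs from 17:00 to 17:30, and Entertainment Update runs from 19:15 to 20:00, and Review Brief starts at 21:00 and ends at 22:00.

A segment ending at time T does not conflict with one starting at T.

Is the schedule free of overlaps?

No

Sorted by start: Headlines Report, Review Package, Entertainment Update, Review Brief, Interview Update, Sports Brief, Feature Roundup.
Review Package starts before Headlines Report ends → Headlines Report and Review Package overlap.
That's a conflict, so the schedule is not conflict-free.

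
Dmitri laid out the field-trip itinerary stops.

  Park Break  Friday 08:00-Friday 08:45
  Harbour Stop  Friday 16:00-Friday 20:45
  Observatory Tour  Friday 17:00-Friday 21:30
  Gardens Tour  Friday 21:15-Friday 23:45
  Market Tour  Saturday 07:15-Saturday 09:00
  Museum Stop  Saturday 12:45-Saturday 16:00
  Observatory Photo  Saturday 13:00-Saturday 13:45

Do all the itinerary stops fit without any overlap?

No

Sorted by start: Park Break, Harbour Stop, Observatory Tour, Gardens Tour, Market Tour, Museum Stop, Observatory Photo.
Harbour Stop starts after Park Break ends, so nothing later overlaps Park Break either.
Observatory Tour starts before Harbour Stop ends → Harbour Stop and Observatory Tour overlap.
That's a conflict, so the schedule is not conflict-free.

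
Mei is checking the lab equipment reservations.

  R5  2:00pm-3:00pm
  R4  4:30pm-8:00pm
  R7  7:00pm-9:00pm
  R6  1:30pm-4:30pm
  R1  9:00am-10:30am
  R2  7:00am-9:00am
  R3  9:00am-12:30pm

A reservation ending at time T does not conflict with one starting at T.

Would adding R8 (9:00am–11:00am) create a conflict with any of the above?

R2: ends 9:00am at or before R8 starts 9:00am → clear.
R1: starts 9:00am before R8 ends 11:00am, and ends 10:30am after R8 starts 9:00am → overlap.
R3: starts 9:00am before R8 ends 11:00am, and ends 12:30pm after R8 starts 9:00am → overlap.
R6: starts 1:30pm at or after R8 ends 11:00am → clear.
R5: starts 2:00pm at or after R8 ends 11:00am → clear.
R4: starts 4:30pm at or after R8 ends 11:00am → clear.
R7: starts 7:00pm at or after R8 ends 11:00am → clear.
R8 overlaps R1, R3.

Yes — it overlaps R1, R3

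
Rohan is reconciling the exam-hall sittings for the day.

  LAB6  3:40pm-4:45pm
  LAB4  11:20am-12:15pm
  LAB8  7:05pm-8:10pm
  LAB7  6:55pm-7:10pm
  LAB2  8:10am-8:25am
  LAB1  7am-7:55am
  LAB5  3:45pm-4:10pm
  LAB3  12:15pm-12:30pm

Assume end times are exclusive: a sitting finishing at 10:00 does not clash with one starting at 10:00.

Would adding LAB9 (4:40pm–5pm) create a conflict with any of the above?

LAB1: ends 7:55am at or before LAB9 starts 4:40pm → clear.
LAB2: ends 8:25am at or before LAB9 starts 4:40pm → clear.
LAB4: ends 12:15pm at or before LAB9 starts 4:40pm → clear.
LAB3: ends 12:30pm at or before LAB9 starts 4:40pm → clear.
LAB6: starts 3:40pm before LAB9 ends 5pm, and ends 4:45pm after LAB9 starts 4:40pm → overlap.
LAB5: ends 4:10pm at or before LAB9 starts 4:40pm → clear.
LAB7: starts 6:55pm at or after LAB9 ends 5pm → clear.
LAB8: starts 7:05pm at or after LAB9 ends 5pm → clear.
LAB9 overlaps LAB6.

Yes — it overlaps LAB6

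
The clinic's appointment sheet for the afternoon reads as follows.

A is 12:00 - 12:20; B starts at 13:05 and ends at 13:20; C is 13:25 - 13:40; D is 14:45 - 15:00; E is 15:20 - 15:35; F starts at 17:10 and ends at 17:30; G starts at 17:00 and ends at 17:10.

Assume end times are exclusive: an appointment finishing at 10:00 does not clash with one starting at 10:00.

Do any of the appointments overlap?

Sorted by start: A, B, C, D, E, G, F.
B starts after A ends — done with A.
C starts after B ends — done with B.
D starts after C ends — done with C.
E starts after D ends — done with D.
G starts after E ends — done with E.
F starts exactly when G ends (back-to-back, no overlap).
Every pair is clear; the schedule has no overlaps.

No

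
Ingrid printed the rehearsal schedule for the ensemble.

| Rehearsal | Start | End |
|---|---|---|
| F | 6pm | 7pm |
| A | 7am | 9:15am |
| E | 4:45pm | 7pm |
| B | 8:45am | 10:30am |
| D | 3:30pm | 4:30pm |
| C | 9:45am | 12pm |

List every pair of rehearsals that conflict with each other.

A & B, B & C, E & F

Sorted by start: A, B, C, D, E, F.
B starts before A ends → A and B overlap.
C starts after A ends — done with A.
C starts before B ends → B and C overlap.
D starts after B ends — done with B.
D starts after C ends — done with C.
E starts after D ends — done with D.
F starts before E ends → E and F overlap.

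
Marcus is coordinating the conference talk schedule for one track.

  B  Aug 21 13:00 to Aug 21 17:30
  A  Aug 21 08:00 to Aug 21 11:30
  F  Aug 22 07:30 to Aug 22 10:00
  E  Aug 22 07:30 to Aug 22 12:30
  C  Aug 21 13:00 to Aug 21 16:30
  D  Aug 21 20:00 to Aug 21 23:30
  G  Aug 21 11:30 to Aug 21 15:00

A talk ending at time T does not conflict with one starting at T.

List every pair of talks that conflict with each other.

Check each pair: they overlap iff neither finishes before the other starts.
Sorted by start: A, G, B, C, D, E, F.
G starts exactly when A ends (back-to-back, no overlap), so A has no further overlaps.
B starts before G ends → G and B overlap.
C starts before G ends → G and C overlap.
D starts after G ends, so G has no further overlaps.
C starts before B ends → B and C overlap.
D starts after B ends, so B has no further overlaps.
D starts after C ends, so C has no further overlaps.
E starts after D ends, so D has no further overlaps.
F starts before E ends → E and F overlap.

B & C, B & G, C & G, E & F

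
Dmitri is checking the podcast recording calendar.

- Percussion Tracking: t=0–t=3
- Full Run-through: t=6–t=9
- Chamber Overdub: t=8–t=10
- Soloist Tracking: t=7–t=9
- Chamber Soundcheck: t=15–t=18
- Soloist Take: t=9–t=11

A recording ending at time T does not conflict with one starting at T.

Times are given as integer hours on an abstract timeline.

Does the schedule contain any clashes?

Sorted by start: Percussion Tracking, Full Run-through, Soloist Tracking, Chamber Overdub, Soloist Take, Chamber Soundcheck.
Full Run-through starts after Percussion Tracking ends, so Percussion Tracking has no further overlaps.
Soloist Tracking starts before Full Run-through ends → Full Run-through and Soloist Tracking overlap.
That's a conflict, so the schedule is not conflict-free.

Yes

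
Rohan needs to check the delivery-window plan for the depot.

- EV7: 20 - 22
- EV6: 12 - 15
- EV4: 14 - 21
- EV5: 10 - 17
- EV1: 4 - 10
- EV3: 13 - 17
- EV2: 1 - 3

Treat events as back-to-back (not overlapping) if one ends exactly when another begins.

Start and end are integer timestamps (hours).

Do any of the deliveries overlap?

Check each pair: they overlap iff neither finishes before the other starts.
Sorted by start: EV2, EV1, EV5, EV6, EV3, EV4, EV7.
EV1 starts after EV2 ends — done with EV2.
EV5 starts exactly when EV1 ends (back-to-back, no overlap) — done with EV1.
EV6 starts before EV5 ends → EV5 and EV6 overlap.
That's a conflict, so the schedule is not conflict-free.

Yes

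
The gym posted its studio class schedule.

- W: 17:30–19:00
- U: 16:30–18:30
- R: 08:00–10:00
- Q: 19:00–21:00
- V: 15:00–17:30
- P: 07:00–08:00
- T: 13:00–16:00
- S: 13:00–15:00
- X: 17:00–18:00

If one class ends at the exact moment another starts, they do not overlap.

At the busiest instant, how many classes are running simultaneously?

Sort all start/end points and keep a running count:
07:00 start P → 1
08:00 end P → 0
08:00 start R → 1
10:00 end R → 0
13:00 start S → 1
13:00 start T → 2
15:00 end S → 1
15:00 start V → 2
16:00 end T → 1
16:30 start U → 2
17:00 start X → 3
17:30 end V → 2
17:30 start W → 3
18:00 end X → 2
18:30 end U → 1
19:00 end W → 0
19:00 start Q → 1
21:00 end Q → 0
Peak is 3, at 17:00 (U, V, X).

3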